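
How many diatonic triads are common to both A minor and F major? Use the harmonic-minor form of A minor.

Diatonic triads of A minor (harmonic minor): Am (i), Bdim (ii°), Caug (III+), Dm (iv), E (V), F (VI), G#dim (vii°).
Diatonic triads of F major: F (I), Gm (ii), Am (iii), Bb (IV), C (V), Dm (vi), Edim (vii°).
Matching root and quality in both lists: Am, Dm, F.
That gives 3 common triads.

3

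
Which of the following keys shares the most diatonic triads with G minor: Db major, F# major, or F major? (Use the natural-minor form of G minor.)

Triads of G minor (natural minor): G minor (i), A diminished (ii°), Bb major (III), C minor (iv), D minor (v), Eb major (VI), F major (VII).
Db major shares 0: none.
F# major shares 0: none.
F major shares 4: Gm, Bb, Dm, F.
The most common triads (4) are shared with F major.

F major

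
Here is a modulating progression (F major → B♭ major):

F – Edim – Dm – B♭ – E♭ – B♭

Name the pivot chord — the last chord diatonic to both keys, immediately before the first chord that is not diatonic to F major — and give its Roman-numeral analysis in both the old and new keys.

B♭ — IV in F major, I in B♭ major

Chords diatonic to F major: F, Gm, Am, B♭, C, Dm, Edim.
Reading the progression, the first chord not in that set is E♭, so the modulation leaves F major there.
The chord immediately before E♭ is B♭, which is diatonic to both keys: IV in F major and I in B♭ major.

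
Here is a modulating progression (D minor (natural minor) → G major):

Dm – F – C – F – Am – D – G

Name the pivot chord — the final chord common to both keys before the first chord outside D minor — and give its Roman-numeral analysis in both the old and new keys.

Chords diatonic to D minor: Dm, Edim, F, Gm, Am, B♭, C.
Reading the progression, the first chord not in that set is D, so the modulation leaves D minor there.
The chord immediately before D is Am, which is diatonic to both keys: v in D minor and ii in G major.

Am — v in D minor, ii in G major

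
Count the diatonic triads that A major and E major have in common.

Diatonic triads of A major: A (I), Bm (ii), C#m (iii), D (IV), E (V), F#m (vi), G#dim (vii°).
Diatonic triads of E major: E (I), F#m (ii), G#m (iii), A (IV), B (V), C#m (vi), D#dim (vii°).
Matching root and quality in both lists: A, C#m, E, F#m.
That gives 4 common triads.

4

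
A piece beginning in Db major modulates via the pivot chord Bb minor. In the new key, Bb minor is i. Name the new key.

Bb minor

The numeral i denotes a minor triad on scale degree 1. With Bb on degree 1, the tonic of the new key is Bb.
Degree 1 carries a minor triad in minor keys, so the destination is Bb minor.
Check: the diatonic triads of Bb minor (natural minor) are Bbm (i), Cdim (ii°), Db (III), Ebm (iv), Fm (v), Gb (VI), Ab (VII) — Bb minor is indeed i.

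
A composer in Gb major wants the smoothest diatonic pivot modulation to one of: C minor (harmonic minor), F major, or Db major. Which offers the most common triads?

Triads of Gb major: Gb major (I), Ab minor (ii), Bb minor (iii), Cb major (IV), Db major (V), Eb minor (vi), F diminished (vii°).
C minor (harmonic minor) shares 0: none.
F major shares 0: none.
Db major shares 4: Gb, Bbm, Db, Ebm.
The most common triads (4) are shared with Db major.

Db major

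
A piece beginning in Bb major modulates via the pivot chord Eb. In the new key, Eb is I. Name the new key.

The numeral I denotes a major triad on scale degree 1. With Eb on degree 1, the tonic of the new key is Eb.
Degree 1 carries a major triad in major keys, so the destination is Eb major.
Check: the diatonic triads of Eb major are Eb (I), Fm (ii), Gm (iii), Ab (IV), Bb (V), Cm (vi), Ddim (vii°) — Eb is indeed I.

Eb major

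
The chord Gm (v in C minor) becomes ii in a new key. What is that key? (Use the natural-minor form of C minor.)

F major

The numeral ii denotes a minor triad on scale degree 2. With G on degree 2, the tonic of the new key is F.
Degree 2 carries a minor triad in major keys, so the destination is F major.
Check: the diatonic triads of F major are F (I), Gm (ii), Am (iii), B♭ (IV), C (V), Dm (vi), Edim (vii°) — Gm is indeed ii.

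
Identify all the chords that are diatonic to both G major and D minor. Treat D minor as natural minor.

Triads in G major: G major (I), A minor (ii), B minor (iii), C major (IV), D major (V), E minor (vi), F# diminished (vii°).
Triads in D minor (natural minor): D minor (i), E diminished (ii°), F major (III), G minor (iv), A minor (v), Bb major (VI), C major (VII).
Shared triads with their functions: A minor (ii in G major, v in D minor); C major (IV in G major, VII in D minor).

Am, C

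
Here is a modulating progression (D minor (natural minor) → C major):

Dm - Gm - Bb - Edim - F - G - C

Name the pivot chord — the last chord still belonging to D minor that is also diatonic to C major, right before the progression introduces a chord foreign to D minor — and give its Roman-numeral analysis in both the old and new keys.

Chords diatonic to D minor: Dm, Edim, F, Gm, Am, Bb, C.
Reading the progression, the first chord not in that set is G, so the modulation leaves D minor there.
The chord immediately before G is F, which is diatonic to both keys: III in D minor and IV in C major.

F — III in D minor, IV in C major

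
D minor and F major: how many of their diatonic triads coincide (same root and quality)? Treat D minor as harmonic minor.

4

Diatonic triads of D minor (harmonic minor): D minor (i), E diminished (ii°), F augmented (III+), G minor (iv), A major (V), Bb major (VI), C# diminished (vii°).
Diatonic triads of F major: F major (I), G minor (ii), A minor (iii), Bb major (IV), C major (V), D minor (vi), E diminished (vii°).
Matching root and quality in both lists: D minor, E diminished, G minor, Bb major.
That gives 4 common triads.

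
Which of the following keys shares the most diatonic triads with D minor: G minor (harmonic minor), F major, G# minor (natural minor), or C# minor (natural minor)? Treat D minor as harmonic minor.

Triads of D minor (harmonic minor): Dm (i), Edim (ii°), Faug (III+), Gm (iv), A (V), Bb (VI), C#dim (vii°).
G minor (harmonic minor) shares 1: Gm.
F major shares 4: Dm, Edim, Gm, Bb.
G# minor (natural minor) shares 0: none.
C# minor (natural minor) shares 1: A.
The most common triads (4) are shared with F major.

F major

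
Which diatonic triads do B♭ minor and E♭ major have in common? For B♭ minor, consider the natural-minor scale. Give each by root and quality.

Fm, A♭

Triads in B♭ minor (natural minor): B♭m (i), Cdim (ii°), D♭ (III), E♭m (iv), Fm (v), G♭ (VI), A♭ (VII).
Triads in E♭ major: E♭ (I), Fm (ii), Gm (iii), A♭ (IV), B♭ (V), Cm (vi), Ddim (vii°).
Shared triads with their functions: Fm (v in B♭ minor, ii in E♭ major); A♭ (VII in B♭ minor, IV in E♭ major).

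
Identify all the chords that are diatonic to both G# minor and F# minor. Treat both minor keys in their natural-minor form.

C#m, E

Triads in G# minor (natural minor): G#m (i), A#dim (ii°), B (III), C#m (iv), D#m (v), E (VI), F# (VII).
Triads in F# minor (natural minor): F#m (i), G#dim (ii°), A (III), Bm (iv), C#m (v), D (VI), E (VII).
Shared triads with their functions: C#m (iv in G# minor, v in F# minor); E (VI in G# minor, VII in F# minor).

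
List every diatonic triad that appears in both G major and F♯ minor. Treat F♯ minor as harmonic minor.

Bm, D

Triads in G major: G (I), Am (ii), Bm (iii), C (IV), D (V), Em (vi), F♯dim (vii°).
Triads in F♯ minor (harmonic minor): F♯m (i), G♯dim (ii°), Aaug (III+), Bm (iv), C♯ (V), D (VI), E♯dim (vii°).
Shared triads with their functions: Bm (iii in G major, iv in F♯ minor); D (V in G major, VI in F♯ minor).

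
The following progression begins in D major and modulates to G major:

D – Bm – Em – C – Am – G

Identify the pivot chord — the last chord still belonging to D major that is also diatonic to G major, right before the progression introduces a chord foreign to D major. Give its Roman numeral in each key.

Chords diatonic to D major: D, Em, F#m, G, A, Bm, C#dim.
Reading the progression, the first chord not in that set is C, so the modulation leaves D major there.
The chord immediately before C is Em, which is diatonic to both keys: ii in D major and vi in G major.

Em — ii in D major, vi in G major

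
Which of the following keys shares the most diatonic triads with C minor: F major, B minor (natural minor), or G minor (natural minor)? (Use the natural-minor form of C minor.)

Triads of C minor (natural minor): C minor (i), D diminished (ii°), Eb major (III), F minor (iv), G minor (v), Ab major (VI), Bb major (VII).
F major shares 2: Gm, Bb.
B minor (natural minor) shares 0: none.
G minor (natural minor) shares 4: Cm, Eb, Gm, Bb.
The most common triads (4) are shared with G minor.

G minor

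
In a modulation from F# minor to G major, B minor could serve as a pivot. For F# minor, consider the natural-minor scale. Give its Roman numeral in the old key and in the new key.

The scale of F# minor (natural minor) is F# G# A B C# D E; B is degree 4, and the triad built there (B-D-F#) is minor, so it is iv.
The scale of G major is G A B C D E F#; B is degree 3, and the triad built there (B-D-F#) is minor, so it is iii.

iv in F# minor; iii in G major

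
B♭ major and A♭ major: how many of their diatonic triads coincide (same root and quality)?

Diatonic triads of B♭ major: B♭ (I), Cm (ii), Dm (iii), E♭ (IV), F (V), Gm (vi), Adim (vii°).
Diatonic triads of A♭ major: A♭ (I), B♭m (ii), Cm (iii), D♭ (IV), E♭ (V), Fm (vi), Gdim (vii°).
Matching root and quality in both lists: Cm, E♭.
That gives 2 common triads.

2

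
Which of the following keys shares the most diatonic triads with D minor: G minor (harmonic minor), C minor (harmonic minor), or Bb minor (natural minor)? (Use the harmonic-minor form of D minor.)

Triads of D minor (harmonic minor): D minor (i), E diminished (ii°), F augmented (III+), G minor (iv), A major (V), Bb major (VI), C# diminished (vii°).
G minor (harmonic minor) shares 1: Gm.
C minor (harmonic minor) shares 0: none.
Bb minor (natural minor) shares 0: none.
The most common triads (1) are shared with G minor.

G minor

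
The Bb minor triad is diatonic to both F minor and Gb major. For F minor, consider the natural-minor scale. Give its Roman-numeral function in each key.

iv in F minor; iii in Gb major

The scale of F minor (natural minor) is F G Ab Bb C Db Eb; Bb is degree 4, and the triad built there (Bb-Db-F) is minor, so it is iv.
The scale of Gb major is Gb Ab Bb Cb Db Eb F; Bb is degree 3, and the triad built there (Bb-Db-F) is minor, so it is iii.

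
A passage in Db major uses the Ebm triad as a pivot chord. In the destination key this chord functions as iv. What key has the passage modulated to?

Bb minor

The numeral iv denotes a minor triad on scale degree 4. With Eb on degree 4, the tonic of the new key is Bb.
Degree 4 carries a minor triad in minor keys, so the destination is Bb minor.
Check: the diatonic triads of Bb minor (natural minor) are Bbm (i), Cdim (ii°), Db (III), Ebm (iv), Fm (v), Gb (VI), Ab (VII) — Ebm is indeed iv.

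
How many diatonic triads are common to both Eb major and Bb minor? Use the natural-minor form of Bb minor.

2

Diatonic triads of Eb major: Eb (I), Fm (ii), Gm (iii), Ab (IV), Bb (V), Cm (vi), Ddim (vii°).
Diatonic triads of Bb minor (natural minor): Bbm (i), Cdim (ii°), Db (III), Ebm (iv), Fm (v), Gb (VI), Ab (VII).
Matching root and quality in both lists: Fm, Ab.
That gives 2 common triads.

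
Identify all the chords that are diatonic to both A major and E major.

A, C#m, E, F#m

Triads in A major: A (I), Bm (ii), C#m (iii), D (IV), E (V), F#m (vi), G#dim (vii°).
Triads in E major: E (I), F#m (ii), G#m (iii), A (IV), B (V), C#m (vi), D#dim (vii°).
Shared triads with their functions: A (I in A major, IV in E major); C#m (iii in A major, vi in E major); E (V in A major, I in E major); F#m (vi in A major, ii in E major).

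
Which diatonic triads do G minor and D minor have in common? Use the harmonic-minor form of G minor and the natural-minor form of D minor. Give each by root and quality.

Triads in G minor (harmonic minor): Gm (i), Adim (ii°), Bbaug (III+), Cm (iv), D (V), Eb (VI), F#dim (vii°).
Triads in D minor (natural minor): Dm (i), Edim (ii°), F (III), Gm (iv), Am (v), Bb (VI), C (VII).
Shared triads with their functions: Gm (i in G minor, iv in D minor).

Gm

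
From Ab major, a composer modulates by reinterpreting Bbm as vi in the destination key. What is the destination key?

The numeral vi denotes a minor triad on scale degree 6. With Bb on degree 6, the tonic of the new key is Db.
Degree 6 carries a minor triad in major keys, so the destination is Db major.
Check: the diatonic triads of Db major are Db (I), Ebm (ii), Fm (iii), Gb (IV), Ab (V), Bbm (vi), Cdim (vii°) — Bbm is indeed vi.

Db major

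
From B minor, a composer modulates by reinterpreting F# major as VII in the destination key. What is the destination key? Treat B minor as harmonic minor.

The numeral VII denotes a major triad on scale degree 7. With F# on degree 7, the tonic of the new key is G#.
Degree 7 carries a major triad in natural-minor keys, so the destination is G# minor.
Check: the diatonic triads of G# minor (natural minor) are G#m (i), A#dim (ii°), B (III), C#m (iv), D#m (v), E (VI), F# (VII) — F# major is indeed VII.

G# minor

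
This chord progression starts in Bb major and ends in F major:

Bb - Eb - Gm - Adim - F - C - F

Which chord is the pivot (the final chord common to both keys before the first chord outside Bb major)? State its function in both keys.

F — V in Bb major, I in F major

Chords diatonic to Bb major: Bb, Cm, Dm, Eb, F, Gm, Adim.
Reading the progression, the first chord not in that set is C, so the modulation leaves Bb major there.
The chord immediately before C is F, which is diatonic to both keys: V in Bb major and I in F major.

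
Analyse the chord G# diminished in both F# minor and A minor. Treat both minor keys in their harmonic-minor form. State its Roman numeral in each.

The scale of F# minor (harmonic minor) is F# G# A B C# D E#; G# is degree 2, and the triad built there (G#-B-D) is diminished, so it is ii°.
The scale of A minor (harmonic minor) is A B C D E F G#; G# is degree 7, and the triad built there (G#-B-D) is diminished, so it is vii°.

ii° in F# minor; vii° in A minor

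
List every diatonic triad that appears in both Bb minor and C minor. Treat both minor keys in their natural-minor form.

Fm, Ab

Triads in Bb minor (natural minor): Bbm (i), Cdim (ii°), Db (III), Ebm (iv), Fm (v), Gb (VI), Ab (VII).
Triads in C minor (natural minor): Cm (i), Ddim (ii°), Eb (III), Fm (iv), Gm (v), Ab (VI), Bb (VII).
Shared triads with their functions: Fm (v in Bb minor, iv in C minor); Ab (VII in Bb minor, VI in C minor).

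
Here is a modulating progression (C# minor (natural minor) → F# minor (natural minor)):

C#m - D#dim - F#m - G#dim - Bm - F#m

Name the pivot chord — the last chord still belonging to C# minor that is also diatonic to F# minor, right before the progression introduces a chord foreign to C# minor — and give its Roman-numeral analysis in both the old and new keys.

F#m — iv in C# minor, i in F# minor

Chords diatonic to C# minor: C#m, D#dim, E, F#m, G#m, A, B.
Reading the progression, the first chord not in that set is G#dim, so the modulation leaves C# minor there.
The chord immediately before G#dim is F#m, which is diatonic to both keys: iv in C# minor and i in F# minor.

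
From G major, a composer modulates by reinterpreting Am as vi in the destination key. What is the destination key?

The numeral vi denotes a minor triad on scale degree 6. With A on degree 6, the tonic of the new key is C.
Degree 6 carries a minor triad in major keys, so the destination is C major.
Check: the diatonic triads of C major are C (I), Dm (ii), Em (iii), F (IV), G (V), Am (vi), Bdim (vii°) — Am is indeed vi.

C major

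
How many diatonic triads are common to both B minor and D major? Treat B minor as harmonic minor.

4

Diatonic triads of B minor (harmonic minor): B minor (i), C♯ diminished (ii°), D augmented (III+), E minor (iv), F♯ major (V), G major (VI), A♯ diminished (vii°).
Diatonic triads of D major: D major (I), E minor (ii), F♯ minor (iii), G major (IV), A major (V), B minor (vi), C♯ diminished (vii°).
Matching root and quality in both lists: B minor, C♯ diminished, E minor, G major.
That gives 4 common triads.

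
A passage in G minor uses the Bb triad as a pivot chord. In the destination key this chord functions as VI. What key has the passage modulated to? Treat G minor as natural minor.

The numeral VI denotes a major triad on scale degree 6. With Bb on degree 6, the tonic of the new key is D.
Degree 6 carries a major triad in minor keys, so the destination is D minor.
Check: the diatonic triads of D minor (natural minor) are Dm (i), Edim (ii°), F (III), Gm (iv), Am (v), Bb (VI), C (VII) — Bb is indeed VI.

D minor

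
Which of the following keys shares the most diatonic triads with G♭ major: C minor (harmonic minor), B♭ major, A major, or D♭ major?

Triads of G♭ major: G♭ major (I), A♭ minor (ii), B♭ minor (iii), C♭ major (IV), D♭ major (V), E♭ minor (vi), F diminished (vii°).
C minor (harmonic minor) shares 0: none.
B♭ major shares 0: none.
A major shares 0: none.
D♭ major shares 4: G♭, B♭m, D♭, E♭m.
The most common triads (4) are shared with D♭ major.

D♭ major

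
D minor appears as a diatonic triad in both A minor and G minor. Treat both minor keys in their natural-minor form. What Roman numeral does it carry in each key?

iv in A minor; v in G minor

The scale of A minor (natural minor) is A B C D E F G; D is degree 4, and the triad built there (D-F-A) is minor, so it is iv.
The scale of G minor (natural minor) is G A B♭ C D E♭ F; D is degree 5, and the triad built there (D-F-A) is minor, so it is v.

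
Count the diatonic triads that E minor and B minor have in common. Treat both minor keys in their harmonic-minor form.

1

Diatonic triads of E minor (harmonic minor): E minor (i), F# diminished (ii°), G augmented (III+), A minor (iv), B major (V), C major (VI), D# diminished (vii°).
Diatonic triads of B minor (harmonic minor): B minor (i), C# diminished (ii°), D augmented (III+), E minor (iv), F# major (V), G major (VI), A# diminished (vii°).
Matching root and quality in both lists: E minor.
That gives 1 common triad.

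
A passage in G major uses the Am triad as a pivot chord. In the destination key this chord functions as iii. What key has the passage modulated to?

The numeral iii denotes a minor triad on scale degree 3. With A on degree 3, the tonic of the new key is F.
Degree 3 carries a minor triad in major keys, so the destination is F major.
Check: the diatonic triads of F major are F (I), Gm (ii), Am (iii), B♭ (IV), C (V), Dm (vi), Edim (vii°) — Am is indeed iii.

F major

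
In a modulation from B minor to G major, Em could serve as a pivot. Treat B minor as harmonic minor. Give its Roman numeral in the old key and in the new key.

The scale of B minor (harmonic minor) is B C# D E F# G A#; E is degree 4, and the triad built there (E-G-B) is minor, so it is iv.
The scale of G major is G A B C D E F#; E is degree 6, and the triad built there (E-G-B) is minor, so it is vi.

iv in B minor; vi in G major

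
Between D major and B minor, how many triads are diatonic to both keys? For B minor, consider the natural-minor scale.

7

Diatonic triads of D major: D (I), Em (ii), F#m (iii), G (IV), A (V), Bm (vi), C#dim (vii°).
Diatonic triads of B minor (natural minor): Bm (i), C#dim (ii°), D (III), Em (iv), F#m (v), G (VI), A (VII).
Matching root and quality in both lists: D, Em, F#m, G, A, Bm, C#dim.
That gives 7 common triads.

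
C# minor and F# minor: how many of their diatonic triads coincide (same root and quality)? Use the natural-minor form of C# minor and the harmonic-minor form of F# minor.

Diatonic triads of C# minor (natural minor): C#m (i), D#dim (ii°), E (III), F#m (iv), G#m (v), A (VI), B (VII).
Diatonic triads of F# minor (harmonic minor): F#m (i), G#dim (ii°), Aaug (III+), Bm (iv), C# (V), D (VI), E#dim (vii°).
Matching root and quality in both lists: F#m.
That gives 1 common triad.

1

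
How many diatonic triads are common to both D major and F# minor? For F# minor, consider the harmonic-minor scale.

Diatonic triads of D major: D (I), Em (ii), F#m (iii), G (IV), A (V), Bm (vi), C#dim (vii°).
Diatonic triads of F# minor (harmonic minor): F#m (i), G#dim (ii°), Aaug (III+), Bm (iv), C# (V), D (VI), E#dim (vii°).
Matching root and quality in both lists: D, F#m, Bm.
That gives 3 common triads.

3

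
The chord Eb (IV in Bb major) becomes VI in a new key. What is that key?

The numeral VI denotes a major triad on scale degree 6. With Eb on degree 6, the tonic of the new key is G.
Degree 6 carries a major triad in minor keys, so the destination is G minor.
Check: the diatonic triads of G minor (natural minor) are Gm (i), Adim (ii°), Bb (III), Cm (iv), Dm (v), Eb (VI), F (VII) — Eb is indeed VI.

G minor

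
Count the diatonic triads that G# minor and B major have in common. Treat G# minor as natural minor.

7

Diatonic triads of G# minor (natural minor): G#m (i), A#dim (ii°), B (III), C#m (iv), D#m (v), E (VI), F# (VII).
Diatonic triads of B major: B (I), C#m (ii), D#m (iii), E (IV), F# (V), G#m (vi), A#dim (vii°).
Matching root and quality in both lists: G#m, A#dim, B, C#m, D#m, E, F#.
That gives 7 common triads.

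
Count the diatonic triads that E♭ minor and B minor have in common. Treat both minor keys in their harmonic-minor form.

0

Diatonic triads of E♭ minor (harmonic minor): E♭m (i), Fdim (ii°), G♭aug (III+), A♭m (iv), B♭ (V), C♭ (VI), Ddim (vii°).
Diatonic triads of B minor (harmonic minor): Bm (i), C♯dim (ii°), Daug (III+), Em (iv), F♯ (V), G (VI), A♯dim (vii°).
No triad has the same root and quality in both keys.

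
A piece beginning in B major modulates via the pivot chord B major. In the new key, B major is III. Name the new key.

The numeral III denotes a major triad on scale degree 3. With B on degree 3, the tonic of the new key is G#.
Degree 3 carries a major triad in natural-minor keys, so the destination is G# minor.
Check: the diatonic triads of G# minor (natural minor) are G#m (i), A#dim (ii°), B (III), C#m (iv), D#m (v), E (VI), F# (VII) — B major is indeed III.

G# minor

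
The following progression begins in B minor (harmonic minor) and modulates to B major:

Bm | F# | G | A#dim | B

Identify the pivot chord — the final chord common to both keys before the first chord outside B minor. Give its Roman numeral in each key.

A#dim — vii° in B minor, vii° in B major

Chords diatonic to B minor: Bm, C#dim, Daug, Em, F#, G, A#dim.
Reading the progression, the first chord not in that set is B, so the modulation leaves B minor there.
The chord immediately before B is A#dim, which is diatonic to both keys: vii° in B minor and vii° in B major.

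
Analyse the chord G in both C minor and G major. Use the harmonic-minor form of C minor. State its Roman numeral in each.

V in C minor; I in G major

The scale of C minor (harmonic minor) is C D Eb F G Ab B; G is degree 5, and the triad built there (G-B-D) is major, so it is V.
The scale of G major is G A B C D E F#; G is degree 1, and the triad built there (G-B-D) is major, so it is I.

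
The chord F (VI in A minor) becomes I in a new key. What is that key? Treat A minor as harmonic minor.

The numeral I denotes a major triad on scale degree 1. With F on degree 1, the tonic of the new key is F.
Degree 1 carries a major triad in major keys, so the destination is F major.
Check: the diatonic triads of F major are F (I), Gm (ii), Am (iii), B♭ (IV), C (V), Dm (vi), Edim (vii°) — F is indeed I.

F major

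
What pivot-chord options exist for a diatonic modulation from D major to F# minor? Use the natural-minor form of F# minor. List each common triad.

Triads in D major: D (I), Em (ii), F#m (iii), G (IV), A (V), Bm (vi), C#dim (vii°).
Triads in F# minor (natural minor): F#m (i), G#dim (ii°), A (III), Bm (iv), C#m (v), D (VI), E (VII).
Shared triads with their functions: D (I in D major, VI in F# minor); F#m (iii in D major, i in F# minor); A (V in D major, III in F# minor); Bm (vi in D major, iv in F# minor).

D, F#m, A, Bm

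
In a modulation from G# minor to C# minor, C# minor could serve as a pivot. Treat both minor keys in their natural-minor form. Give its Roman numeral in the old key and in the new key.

The scale of G# minor (natural minor) is G# A# B C# D# E F#; C# is degree 4, and the triad built there (C#-E-G#) is minor, so it is iv.
The scale of C# minor (natural minor) is C# D# E F# G# A B; C# is degree 1, and the triad built there (C#-E-G#) is minor, so it is i.

iv in G# minor; i in C# minor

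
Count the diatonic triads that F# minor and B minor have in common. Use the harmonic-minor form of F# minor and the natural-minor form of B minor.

Diatonic triads of F# minor (harmonic minor): F# minor (i), G# diminished (ii°), A augmented (III+), B minor (iv), C# major (V), D major (VI), E# diminished (vii°).
Diatonic triads of B minor (natural minor): B minor (i), C# diminished (ii°), D major (III), E minor (iv), F# minor (v), G major (VI), A major (VII).
Matching root and quality in both lists: F# minor, B minor, D major.
That gives 3 common triads.

3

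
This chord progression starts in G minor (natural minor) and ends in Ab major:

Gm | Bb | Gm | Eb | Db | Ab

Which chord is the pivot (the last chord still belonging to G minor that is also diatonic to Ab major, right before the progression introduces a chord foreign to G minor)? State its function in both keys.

Chords diatonic to G minor: Gm, Adim, Bb, Cm, Dm, Eb, F.
Reading the progression, the first chord not in that set is Db, so the modulation leaves G minor there.
The chord immediately before Db is Eb, which is diatonic to both keys: VI in G minor and V in Ab major.

Eb — VI in G minor, V in Ab major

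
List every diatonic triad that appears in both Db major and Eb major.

Fm, Ab

Triads in Db major: Db (I), Ebm (ii), Fm (iii), Gb (IV), Ab (V), Bbm (vi), Cdim (vii°).
Triads in Eb major: Eb (I), Fm (ii), Gm (iii), Ab (IV), Bb (V), Cm (vi), Ddim (vii°).
Shared triads with their functions: Fm (iii in Db major, ii in Eb major); Ab (V in Db major, IV in Eb major).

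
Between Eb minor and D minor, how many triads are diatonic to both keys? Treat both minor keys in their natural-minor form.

0

Diatonic triads of Eb minor (natural minor): Ebm (i), Fdim (ii°), Gb (III), Abm (iv), Bbm (v), Cb (VI), Db (VII).
Diatonic triads of D minor (natural minor): Dm (i), Edim (ii°), F (III), Gm (iv), Am (v), Bb (VI), C (VII).
No triad has the same root and quality in both keys.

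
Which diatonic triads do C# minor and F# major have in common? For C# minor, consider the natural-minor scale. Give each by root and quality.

G#m, B

Triads in C# minor (natural minor): C#m (i), D#dim (ii°), E (III), F#m (iv), G#m (v), A (VI), B (VII).
Triads in F# major: F# (I), G#m (ii), A#m (iii), B (IV), C# (V), D#m (vi), E#dim (vii°).
Shared triads with their functions: G#m (v in C# minor, ii in F# major); B (VII in C# minor, IV in F# major).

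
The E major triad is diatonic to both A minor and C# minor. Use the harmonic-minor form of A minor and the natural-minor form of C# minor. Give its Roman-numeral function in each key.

V in A minor; III in C# minor

The scale of A minor (harmonic minor) is A B C D E F G#; E is degree 5, and the triad built there (E-G#-B) is major, so it is V.
The scale of C# minor (natural minor) is C# D# E F# G# A B; E is degree 3, and the triad built there (E-G#-B) is major, so it is III.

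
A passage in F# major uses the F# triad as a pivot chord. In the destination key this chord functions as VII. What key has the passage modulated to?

G# minor

The numeral VII denotes a major triad on scale degree 7. With F# on degree 7, the tonic of the new key is G#.
Degree 7 carries a major triad in natural-minor keys, so the destination is G# minor.
Check: the diatonic triads of G# minor (natural minor) are G#m (i), A#dim (ii°), B (III), C#m (iv), D#m (v), E (VI), F# (VII) — F# is indeed VII.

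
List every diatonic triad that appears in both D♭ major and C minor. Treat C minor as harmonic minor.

Fm, A♭

Triads in D♭ major: D♭ (I), E♭m (ii), Fm (iii), G♭ (IV), A♭ (V), B♭m (vi), Cdim (vii°).
Triads in C minor (harmonic minor): Cm (i), Ddim (ii°), E♭aug (III+), Fm (iv), G (V), A♭ (VI), Bdim (vii°).
Shared triads with their functions: Fm (iii in D♭ major, iv in C minor); A♭ (V in D♭ major, VI in C minor).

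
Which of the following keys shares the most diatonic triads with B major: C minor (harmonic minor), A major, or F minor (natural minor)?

Triads of B major: B (I), C#m (ii), D#m (iii), E (IV), F# (V), G#m (vi), A#dim (vii°).
C minor (harmonic minor) shares 0: none.
A major shares 2: C#m, E.
F minor (natural minor) shares 0: none.
The most common triads (2) are shared with A major.

A major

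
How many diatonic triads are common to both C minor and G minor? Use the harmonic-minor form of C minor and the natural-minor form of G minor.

Diatonic triads of C minor (harmonic minor): C minor (i), D diminished (ii°), Eb augmented (III+), F minor (iv), G major (V), Ab major (VI), B diminished (vii°).
Diatonic triads of G minor (natural minor): G minor (i), A diminished (ii°), Bb major (III), C minor (iv), D minor (v), Eb major (VI), F major (VII).
Matching root and quality in both lists: C minor.
That gives 1 common triad.

1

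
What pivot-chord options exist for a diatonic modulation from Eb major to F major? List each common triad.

Triads in Eb major: Eb major (I), F minor (ii), G minor (iii), Ab major (IV), Bb major (V), C minor (vi), D diminished (vii°).
Triads in F major: F major (I), G minor (ii), A minor (iii), Bb major (IV), C major (V), D minor (vi), E diminished (vii°).
Shared triads with their functions: G minor (iii in Eb major, ii in F major); Bb major (V in Eb major, IV in F major).

Gm, Bb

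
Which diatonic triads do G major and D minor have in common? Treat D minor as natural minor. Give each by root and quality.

Triads in G major: G (I), Am (ii), Bm (iii), C (IV), D (V), Em (vi), F#dim (vii°).
Triads in D minor (natural minor): Dm (i), Edim (ii°), F (III), Gm (iv), Am (v), Bb (VI), C (VII).
Shared triads with their functions: Am (ii in G major, v in D minor); C (IV in G major, VII in D minor).

Am, C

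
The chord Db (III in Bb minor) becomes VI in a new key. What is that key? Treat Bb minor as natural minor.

The numeral VI denotes a major triad on scale degree 6. With Db on degree 6, the tonic of the new key is F.
Degree 6 carries a major triad in minor keys, so the destination is F minor.
Check: the diatonic triads of F minor (natural minor) are Fm (i), Gdim (ii°), Ab (III), Bbm (iv), Cm (v), Db (VI), Eb (VII) — Db is indeed VI.

F minor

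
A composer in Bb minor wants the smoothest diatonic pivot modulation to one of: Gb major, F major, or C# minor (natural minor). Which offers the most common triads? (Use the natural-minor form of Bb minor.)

Gb major

Triads of Bb minor (natural minor): Bbm (i), Cdim (ii°), Db (III), Ebm (iv), Fm (v), Gb (VI), Ab (VII).
Gb major shares 4: Bbm, Db, Ebm, Gb.
F major shares 0: none.
C# minor (natural minor) shares 0: none.
The most common triads (4) are shared with Gb major.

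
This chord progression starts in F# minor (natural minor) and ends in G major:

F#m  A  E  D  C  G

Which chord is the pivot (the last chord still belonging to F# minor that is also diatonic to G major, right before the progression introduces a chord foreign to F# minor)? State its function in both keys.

Chords diatonic to F# minor: F#m, G#dim, A, Bm, C#m, D, E.
Reading the progression, the first chord not in that set is C, so the modulation leaves F# minor there.
The chord immediately before C is D, which is diatonic to both keys: VI in F# minor and V in G major.

D — VI in F# minor, V in G major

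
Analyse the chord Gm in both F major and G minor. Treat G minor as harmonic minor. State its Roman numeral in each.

ii in F major; i in G minor

The scale of F major is F G A Bb C D E; G is degree 2, and the triad built there (G-Bb-D) is minor, so it is ii.
The scale of G minor (harmonic minor) is G A Bb C D Eb F#; G is degree 1, and the triad built there (G-Bb-D) is minor, so it is i.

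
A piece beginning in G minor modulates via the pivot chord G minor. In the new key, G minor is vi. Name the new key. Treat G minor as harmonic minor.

Bb major

The numeral vi denotes a minor triad on scale degree 6. With G on degree 6, the tonic of the new key is Bb.
Degree 6 carries a minor triad in major keys, so the destination is Bb major.
Check: the diatonic triads of Bb major are Bb (I), Cm (ii), Dm (iii), Eb (IV), F (V), Gm (vi), Adim (vii°) — G minor is indeed vi.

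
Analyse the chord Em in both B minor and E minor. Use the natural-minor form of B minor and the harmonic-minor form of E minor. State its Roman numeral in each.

iv in B minor; i in E minor

The scale of B minor (natural minor) is B C# D E F# G A; E is degree 4, and the triad built there (E-G-B) is minor, so it is iv.
The scale of E minor (harmonic minor) is E F# G A B C D#; E is degree 1, and the triad built there (E-G-B) is minor, so it is i.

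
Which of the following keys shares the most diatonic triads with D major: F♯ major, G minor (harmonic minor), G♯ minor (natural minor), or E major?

E major

Triads of D major: D major (I), E minor (ii), F♯ minor (iii), G major (IV), A major (V), B minor (vi), C♯ diminished (vii°).
F♯ major shares 0: none.
G minor (harmonic minor) shares 1: D.
G♯ minor (natural minor) shares 0: none.
E major shares 2: F♯m, A.
The most common triads (2) are shared with E major.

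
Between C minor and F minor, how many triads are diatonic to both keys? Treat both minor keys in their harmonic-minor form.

Diatonic triads of C minor (harmonic minor): C minor (i), D diminished (ii°), Eb augmented (III+), F minor (iv), G major (V), Ab major (VI), B diminished (vii°).
Diatonic triads of F minor (harmonic minor): F minor (i), G diminished (ii°), Ab augmented (III+), Bb minor (iv), C major (V), Db major (VI), E diminished (vii°).
Matching root and quality in both lists: F minor.
That gives 1 common triad.

1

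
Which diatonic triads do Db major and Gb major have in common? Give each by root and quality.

Triads in Db major: Db (I), Ebm (ii), Fm (iii), Gb (IV), Ab (V), Bbm (vi), Cdim (vii°).
Triads in Gb major: Gb (I), Abm (ii), Bbm (iii), Cb (IV), Db (V), Ebm (vi), Fdim (vii°).
Shared triads with their functions: Db (I in Db major, V in Gb major); Ebm (ii in Db major, vi in Gb major); Gb (IV in Db major, I in Gb major); Bbm (vi in Db major, iii in Gb major).

Db, Ebm, Gb, Bbm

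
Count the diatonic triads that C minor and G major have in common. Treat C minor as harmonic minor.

1

Diatonic triads of C minor (harmonic minor): Cm (i), Ddim (ii°), E♭aug (III+), Fm (iv), G (V), A♭ (VI), Bdim (vii°).
Diatonic triads of G major: G (I), Am (ii), Bm (iii), C (IV), D (V), Em (vi), F♯dim (vii°).
Matching root and quality in both lists: G.
That gives 1 common triad.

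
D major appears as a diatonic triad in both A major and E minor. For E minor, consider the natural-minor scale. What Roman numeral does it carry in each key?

IV in A major; VII in E minor

The scale of A major is A B C# D E F# G#; D is degree 4, and the triad built there (D-F#-A) is major, so it is IV.
The scale of E minor (natural minor) is E F# G A B C D; D is degree 7, and the triad built there (D-F#-A) is major, so it is VII.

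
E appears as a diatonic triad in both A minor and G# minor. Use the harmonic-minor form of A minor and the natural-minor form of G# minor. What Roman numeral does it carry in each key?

The scale of A minor (harmonic minor) is A B C D E F G#; E is degree 5, and the triad built there (E-G#-B) is major, so it is V.
The scale of G# minor (natural minor) is G# A# B C# D# E F#; E is degree 6, and the triad built there (E-G#-B) is major, so it is VI.

V in A minor; VI in G# minor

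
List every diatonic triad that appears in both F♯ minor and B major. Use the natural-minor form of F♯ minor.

C♯m, E

Triads in F♯ minor (natural minor): F♯m (i), G♯dim (ii°), A (III), Bm (iv), C♯m (v), D (VI), E (VII).
Triads in B major: B (I), C♯m (ii), D♯m (iii), E (IV), F♯ (V), G♯m (vi), A♯dim (vii°).
Shared triads with their functions: C♯m (v in F♯ minor, ii in B major); E (VII in F♯ minor, IV in B major).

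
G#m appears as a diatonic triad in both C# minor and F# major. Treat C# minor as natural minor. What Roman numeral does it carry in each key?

v in C# minor; ii in F# major

The scale of C# minor (natural minor) is C# D# E F# G# A B; G# is degree 5, and the triad built there (G#-B-D#) is minor, so it is v.
The scale of F# major is F# G# A# B C# D# E#; G# is degree 2, and the triad built there (G#-B-D#) is minor, so it is ii.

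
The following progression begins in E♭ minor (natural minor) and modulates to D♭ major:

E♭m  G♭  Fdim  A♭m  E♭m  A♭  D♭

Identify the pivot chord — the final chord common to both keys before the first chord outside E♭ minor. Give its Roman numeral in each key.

Chords diatonic to E♭ minor: E♭m, Fdim, G♭, A♭m, B♭m, C♭, D♭.
Reading the progression, the first chord not in that set is A♭, so the modulation leaves E♭ minor there.
The chord immediately before A♭ is E♭m, which is diatonic to both keys: i in E♭ minor and ii in D♭ major.

E♭m — i in E♭ minor, ii in D♭ major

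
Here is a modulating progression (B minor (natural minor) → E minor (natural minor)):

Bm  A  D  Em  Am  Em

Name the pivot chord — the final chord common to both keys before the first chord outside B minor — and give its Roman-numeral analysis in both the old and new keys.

Chords diatonic to B minor: Bm, C#dim, D, Em, F#m, G, A.
Reading the progression, the first chord not in that set is Am, so the modulation leaves B minor there.
The chord immediately before Am is Em, which is diatonic to both keys: iv in B minor and i in E minor.

Em — iv in B minor, i in E minor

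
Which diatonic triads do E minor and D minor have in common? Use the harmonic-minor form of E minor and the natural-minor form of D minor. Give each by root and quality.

Triads in E minor (harmonic minor): E minor (i), F# diminished (ii°), G augmented (III+), A minor (iv), B major (V), C major (VI), D# diminished (vii°).
Triads in D minor (natural minor): D minor (i), E diminished (ii°), F major (III), G minor (iv), A minor (v), Bb major (VI), C major (VII).
Shared triads with their functions: A minor (iv in E minor, v in D minor); C major (VI in E minor, VII in D minor).

Am, C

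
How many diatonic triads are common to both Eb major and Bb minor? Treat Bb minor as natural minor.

2

Diatonic triads of Eb major: Eb (I), Fm (ii), Gm (iii), Ab (IV), Bb (V), Cm (vi), Ddim (vii°).
Diatonic triads of Bb minor (natural minor): Bbm (i), Cdim (ii°), Db (III), Ebm (iv), Fm (v), Gb (VI), Ab (VII).
Matching root and quality in both lists: Fm, Ab.
That gives 2 common triads.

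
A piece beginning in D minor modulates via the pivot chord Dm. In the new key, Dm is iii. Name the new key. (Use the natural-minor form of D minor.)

The numeral iii denotes a minor triad on scale degree 3. With D on degree 3, the tonic of the new key is Bb.
Degree 3 carries a minor triad in major keys, so the destination is Bb major.
Check: the diatonic triads of Bb major are Bb (I), Cm (ii), Dm (iii), Eb (IV), F (V), Gm (vi), Adim (vii°) — Dm is indeed iii.

Bb major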